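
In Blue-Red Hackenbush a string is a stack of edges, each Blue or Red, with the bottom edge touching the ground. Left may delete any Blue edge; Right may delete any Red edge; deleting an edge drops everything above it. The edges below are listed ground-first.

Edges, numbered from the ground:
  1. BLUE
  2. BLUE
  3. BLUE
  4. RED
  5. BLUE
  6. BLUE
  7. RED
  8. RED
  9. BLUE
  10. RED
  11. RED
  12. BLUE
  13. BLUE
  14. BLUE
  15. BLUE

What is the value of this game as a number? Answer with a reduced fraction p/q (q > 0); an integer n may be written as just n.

11423/4096

Prefix values for BLUE BLUE BLUE RED BLUE BLUE RED RED BLUE RED RED BLUE BLUE BLUE BLUE via {L|R} + simplicity:
edge 1 of 15 (BLUE): { 0 | · } => 1
edge 2 of 15 (BLUE): { 0; 1 | · } => 2
edge 3 of 15 (BLUE): { 0; 1; 2 | · } => 3
edge 4 of 15 (RED): { 0; 1; 2 | 3 } => 5/2
edge 5 of 15 (BLUE): { 0; 1; 2; 5/2 | 3 } => 11/4
edge 6 of 15 (BLUE): { 0; 1; 2; 5/2; 11/4 | 3 } => 23/8
edge 7 of 15 (RED): { 0; 1; 2; 5/2; 11/4 | 23/8; 3 } => 45/16
edge 8 of 15 (RED): { 0; 1; 2; 5/2; 11/4 | 45/16; 23/8; 3 } => 89/32
edge 9 of 15 (BLUE): { 0; 1; 2; 5/2; 11/4; 89/32 | 45/16; 23/8; 3 } => 179/64
edge 10 of 15 (RED): { 0; 1; 2; 5/2; 11/4; 89/32 | 179/64; 45/16; 23/8; 3 } => 357/128
edge 11 of 15 (RED): { 0; 1; 2; 5/2; 11/4; 89/32 | 357/128; 179/64; 45/16; 23/8; 3 } => 713/256
edge 12 of 15 (BLUE): { 0; 1; 2; 5/2; 11/4; 89/32; 713/256 | 357/128; 179/64; 45/16; 23/8; 3 } => 1427/512
edge 13 of 15 (BLUE): { 0; 1; 2; 5/2; 11/4; 89/32; 713/256; 1427/512 | 357/128; 179/64; 45/16; 23/8; 3 } => 2855/1024
edge 14 of 15 (BLUE): { 0; 1; 2; 5/2; 11/4; 89/32; 713/256; 1427/512; 2855/1024 | 357/128; 179/64; 45/16; 23/8; 3 } => 5711/2048
edge 15 of 15 (BLUE): { 0; 1; 2; 5/2; 11/4; 89/32; 713/256; 1427/512; 2855/1024; 5711/2048 | 357/128; 179/64; 45/16; 23/8; 3 } => 11423/4096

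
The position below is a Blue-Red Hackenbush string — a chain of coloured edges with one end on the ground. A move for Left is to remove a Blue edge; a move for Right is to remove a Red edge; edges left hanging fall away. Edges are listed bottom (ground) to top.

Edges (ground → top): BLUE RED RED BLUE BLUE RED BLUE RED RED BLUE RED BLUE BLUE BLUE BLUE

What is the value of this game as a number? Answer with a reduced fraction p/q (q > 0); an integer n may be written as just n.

Prefix values for BLUE RED RED BLUE BLUE RED BLUE RED RED BLUE RED BLUE BLUE BLUE BLUE via {L|R} + simplicity:
g(B) = { 0 | none } -> 1
g(BR) = { 0 | 1 } -> 1/2
g(BRR) = { 0 | 1/2, 1 } -> 1/4
g(BRRB) = { 0, 1/4 | 1/2, 1 } -> 3/8
g(BRRBB) = { 0, 1/4, 3/8 | 1/2, 1 } -> 7/16
g(BRRBBR) = { 0, 1/4, 3/8 | 7/16, 1/2, 1 } -> 13/32
g(BRRBBRB) = { 0, 1/4, 3/8, 13/32 | 7/16, 1/2, 1 } -> 27/64
g(BRRBBRBR) = { 0, 1/4, 3/8, 13/32 | 27/64, 7/16, 1/2, 1 } -> 53/128
g(BRRBBRBRR) = { 0, 1/4, 3/8, 13/32 | 53/128, 27/64, 7/16, 1/2, 1 } -> 105/256
g(BRRBBRBRRB) = { 0, 1/4, 3/8, 13/32, 105/256 | 53/128, 27/64, 7/16, 1/2, 1 } -> 211/512
g(BRRBBRBRRBR) = { 0, 1/4, 3/8, 13/32, 105/256 | 211/512, 53/128, 27/64, 7/16, 1/2, 1 } -> 421/1024
g(BRRBBRBRRBRB) = { 0, 1/4, 3/8, 13/32, 105/256, 421/1024 | 211/512, 53/128, 27/64, 7/16, 1/2, 1 } -> 843/2048
g(BRRBBRBRRBRBB) = { 0, 1/4, 3/8, 13/32, 105/256, 421/1024, 843/2048 | 211/512, 53/128, 27/64, 7/16, 1/2, 1 } -> 1687/4096
g(BRRBBRBRRBRBBB) = { 0, 1/4, 3/8, 13/32, 105/256, 421/1024, 843/2048, 1687/4096 | 211/512, 53/128, 27/64, 7/16, 1/2, 1 } -> 3375/8192
g(BRRBBRBRRBRBBBB) = { 0, 1/4, 3/8, 13/32, 105/256, 421/1024, 843/2048, 1687/4096, 3375/8192 | 211/512, 53/128, 27/64, 7/16, 1/2, 1 } -> 6751/16384

6751/16384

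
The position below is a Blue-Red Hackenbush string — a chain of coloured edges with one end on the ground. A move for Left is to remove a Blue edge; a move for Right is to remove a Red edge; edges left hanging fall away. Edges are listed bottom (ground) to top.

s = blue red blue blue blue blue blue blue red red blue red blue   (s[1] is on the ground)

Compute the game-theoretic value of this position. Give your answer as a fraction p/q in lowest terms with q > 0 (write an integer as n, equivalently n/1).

Prefix values for blue red blue blue blue blue blue blue red red blue red blue via {L|R} + simplicity:
1 of 13 · b · max L 0 · min R +∞ = 1
2 of 13 · br · max L 0 · min R 1 = 1/2
3 of 13 · brb · max L 1/2 · min R 1 = 3/4
4 of 13 · brbb · max L 3/4 · min R 1 = 7/8
5 of 13 · brbbb · max L 7/8 · min R 1 = 15/16
6 of 13 · brbbbb · max L 15/16 · min R 1 = 31/32
7 of 13 · brbbbbb · max L 31/32 · min R 1 = 63/64
8 of 13 · brbbbbbb · max L 63/64 · min R 1 = 127/128
9 of 13 · brbbbbbbr · max L 63/64 · min R 127/128 = 253/256
10 of 13 · brbbbbbbrr · max L 63/64 · min R 253/256 = 505/512
11 of 13 · brbbbbbbrrb · max L 505/512 · min R 253/256 = 1011/1024
12 of 13 · brbbbbbbrrbr · max L 505/512 · min R 1011/1024 = 2021/2048
13 of 13 · brbbbbbbrrbrb · max L 2021/2048 · min R 1011/1024 = 4043/4096

4043/4096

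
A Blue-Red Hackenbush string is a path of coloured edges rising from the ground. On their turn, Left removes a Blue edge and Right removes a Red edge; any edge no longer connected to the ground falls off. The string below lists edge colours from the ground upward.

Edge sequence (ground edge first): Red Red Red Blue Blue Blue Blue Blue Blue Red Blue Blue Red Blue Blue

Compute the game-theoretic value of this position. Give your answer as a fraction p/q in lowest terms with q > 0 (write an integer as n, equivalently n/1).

-8265/4096

Recurse on prefixes of the 15-edge string Red Red Red Blue Blue Blue Blue Blue Blue Red Blue Blue Red Blue Blue:
g(R) = { none | 0 } — -1
g(RR) = { none | -1; 0 } — -2
g(RRR) = { none | -2; -1; 0 } — -3
g(RRRB) = { -3 | -2; -1; 0 } — -5/2
g(RRRBB) = { -3; -5/2 | -2; -1; 0 } — -9/4
g(RRRBBB) = { -3; -5/2; -9/4 | -2; -1; 0 } — -17/8
g(RRRBBBB) = { -3; -5/2; -9/4; -17/8 | -2; -1; 0 } — -33/16
g(RRRBBBBB) = { -3; -5/2; -9/4; -17/8; -33/16 | -2; -1; 0 } — -65/32
g(RRRBBBBBB) = { -3; -5/2; -9/4; -17/8; -33/16; -65/32 | -2; -1; 0 } — -129/64
g(RRRBBBBBBR) = { -3; -5/2; -9/4; -17/8; -33/16; -65/32 | -129/64; -2; -1; 0 } — -259/128
g(RRRBBBBBBRB) = { -3; -5/2; -9/4; -17/8; -33/16; -65/32; -259/128 | -129/64; -2; -1; 0 } — -517/256
g(RRRBBBBBBRBB) = { -3; -5/2; -9/4; -17/8; -33/16; -65/32; -259/128; -517/256 | -129/64; -2; -1; 0 } — -1033/512
g(RRRBBBBBBRBBR) = { -3; -5/2; -9/4; -17/8; -33/16; -65/32; -259/128; -517/256 | -1033/512; -129/64; -2; -1; 0 } — -2067/1024
g(RRRBBBBBBRBBRB) = { -3; -5/2; -9/4; -17/8; -33/16; -65/32; -259/128; -517/256; -2067/1024 | -1033/512; -129/64; -2; -1; 0 } — -4133/2048
g(RRRBBBBBBRBBRBB) = { -3; -5/2; -9/4; -17/8; -33/16; -65/32; -259/128; -517/256; -2067/1024; -4133/2048 | -1033/512; -129/64; -2; -1; 0 } — -8265/4096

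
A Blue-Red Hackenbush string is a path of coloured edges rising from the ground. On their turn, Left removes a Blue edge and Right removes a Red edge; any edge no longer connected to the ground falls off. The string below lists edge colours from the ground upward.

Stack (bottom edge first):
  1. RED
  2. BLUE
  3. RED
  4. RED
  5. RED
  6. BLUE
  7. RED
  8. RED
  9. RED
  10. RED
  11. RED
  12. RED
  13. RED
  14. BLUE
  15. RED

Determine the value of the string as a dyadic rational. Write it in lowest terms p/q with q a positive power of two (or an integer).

edge 1 of 15 (RED): { · | 0 } ⇒ -1
edge 2 of 15 (BLUE): { -1 | 0 } ⇒ -1/2
edge 3 of 15 (RED): { -1 | -1/2 0 } ⇒ -3/4
edge 4 of 15 (RED): { -1 | -3/4 -1/2 0 } ⇒ -7/8
edge 5 of 15 (RED): { -1 | -7/8 -3/4 -1/2 0 } ⇒ -15/16
edge 6 of 15 (BLUE): { -1 -15/16 | -7/8 -3/4 -1/2 0 } ⇒ -29/32
edge 7 of 15 (RED): { -1 -15/16 | -29/32 -7/8 -3/4 -1/2 0 } ⇒ -59/64
edge 8 of 15 (RED): { -1 -15/16 | -59/64 -29/32 -7/8 -3/4 -1/2 0 } ⇒ -119/128
edge 9 of 15 (RED): { -1 -15/16 | -119/128 -59/64 -29/32 -7/8 -3/4 -1/2 0 } ⇒ -239/256
edge 10 of 15 (RED): { -1 -15/16 | -239/256 -119/128 -59/64 -29/32 -7/8 -3/4 -1/2 0 } ⇒ -479/512
edge 11 of 15 (RED): { -1 -15/16 | -479/512 -239/256 -119/128 -59/64 -29/32 -7/8 -3/4 -1/2 0 } ⇒ -959/1024
edge 12 of 15 (RED): { -1 -15/16 | -959/1024 -479/512 -239/256 -119/128 -59/64 -29/32 -7/8 -3/4 -1/2 0 } ⇒ -1919/2048
edge 13 of 15 (RED): { -1 -15/16 | -1919/2048 -959/1024 -479/512 -239/256 -119/128 -59/64 -29/32 -7/8 -3/4 -1/2 0 } ⇒ -3839/4096
edge 14 of 15 (BLUE): { -1 -15/16 -3839/4096 | -1919/2048 -959/1024 -479/512 -239/256 -119/128 -59/64 -29/32 -7/8 -3/4 -1/2 0 } ⇒ -7677/8192
edge 15 of 15 (RED): { -1 -15/16 -3839/4096 | -7677/8192 -1919/2048 -959/1024 -479/512 -239/256 -119/128 -59/64 -29/32 -7/8 -3/4 -1/2 0 } ⇒ -15355/16384

-15355/16384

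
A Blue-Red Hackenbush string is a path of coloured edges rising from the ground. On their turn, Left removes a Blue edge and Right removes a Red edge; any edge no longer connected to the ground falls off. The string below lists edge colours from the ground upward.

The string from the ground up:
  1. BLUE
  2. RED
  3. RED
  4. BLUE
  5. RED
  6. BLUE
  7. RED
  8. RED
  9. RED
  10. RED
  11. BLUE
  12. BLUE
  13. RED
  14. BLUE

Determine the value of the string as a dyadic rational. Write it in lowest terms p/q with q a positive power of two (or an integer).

2587/8192

Prefix values for BLUE RED RED BLUE RED BLUE RED RED RED RED BLUE BLUE RED BLUE via {L|R} + simplicity:
B: Left { 0 }, Right { none } so simplest 1
BR: Left { 0 }, Right { 1 } so simplest 1/2
BRR: Left { 0 }, Right { 1/2 1 } so simplest 1/4
BRRB: Left { 0 1/4 }, Right { 1/2 1 } so simplest 3/8
BRRBR: Left { 0 1/4 }, Right { 3/8 1/2 1 } so simplest 5/16
BRRBRB: Left { 0 1/4 5/16 }, Right { 3/8 1/2 1 } so simplest 11/32
BRRBRBR: Left { 0 1/4 5/16 }, Right { 11/32 3/8 1/2 1 } so simplest 21/64
BRRBRBRR: Left { 0 1/4 5/16 }, Right { 21/64 11/32 3/8 1/2 1 } so simplest 41/128
BRRBRBRRR: Left { 0 1/4 5/16 }, Right { 41/128 21/64 11/32 3/8 1/2 1 } so simplest 81/256
BRRBRBRRRR: Left { 0 1/4 5/16 }, Right { 81/256 41/128 21/64 11/32 3/8 1/2 1 } so simplest 161/512
BRRBRBRRRRB: Left { 0 1/4 5/16 161/512 }, Right { 81/256 41/128 21/64 11/32 3/8 1/2 1 } so simplest 323/1024
BRRBRBRRRRBB: Left { 0 1/4 5/16 161/512 323/1024 }, Right { 81/256 41/128 21/64 11/32 3/8 1/2 1 } so simplest 647/2048
BRRBRBRRRRBBR: Left { 0 1/4 5/16 161/512 323/1024 }, Right { 647/2048 81/256 41/128 21/64 11/32 3/8 1/2 1 } so simplest 1293/4096
BRRBRBRRRRBBRB: Left { 0 1/4 5/16 161/512 323/1024 1293/4096 }, Right { 647/2048 81/256 41/128 21/64 11/32 3/8 1/2 1 } so simplest 2587/8192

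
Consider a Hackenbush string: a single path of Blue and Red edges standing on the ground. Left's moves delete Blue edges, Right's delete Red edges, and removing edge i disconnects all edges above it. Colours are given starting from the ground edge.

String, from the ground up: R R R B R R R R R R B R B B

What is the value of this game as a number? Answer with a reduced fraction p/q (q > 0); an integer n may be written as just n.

-6121/2048

Recurse on prefixes of the 14-edge string R R R B R R R R R R B R B B:
step 1: add R to get R; options L={ ∅ } R={ 0 } -> -1
step 2: add R to get RR; options L={ ∅ } R={ -1,0 } -> -2
step 3: add R to get RRR; options L={ ∅ } R={ -2,-1,0 } -> -3
step 4: add B to get RRRB; options L={ -3 } R={ -2,-1,0 } -> -5/2
step 5: add R to get RRRBR; options L={ -3 } R={ -5/2,-2,-1,0 } -> -11/4
step 6: add R to get RRRBRR; options L={ -3 } R={ -11/4,-5/2,-2,-1,0 } -> -23/8
step 7: add R to get RRRBRRR; options L={ -3 } R={ -23/8,-11/4,-5/2,-2,-1,0 } -> -47/16
step 8: add R to get RRRBRRRR; options L={ -3 } R={ -47/16,-23/8,-11/4,-5/2,-2,-1,0 } -> -95/32
step 9: add R to get RRRBRRRRR; options L={ -3 } R={ -95/32,-47/16,-23/8,-11/4,-5/2,-2,-1,0 } -> -191/64
step 10: add R to get RRRBRRRRRR; options L={ -3 } R={ -191/64,-95/32,-47/16,-23/8,-11/4,-5/2,-2,-1,0 } -> -383/128
step 11: add B to get RRRBRRRRRRB; options L={ -3,-383/128 } R={ -191/64,-95/32,-47/16,-23/8,-11/4,-5/2,-2,-1,0 } -> -765/256
step 12: add R to get RRRBRRRRRRBR; options L={ -3,-383/128 } R={ -765/256,-191/64,-95/32,-47/16,-23/8,-11/4,-5/2,-2,-1,0 } -> -1531/512
step 13: add B to get RRRBRRRRRRBRB; options L={ -3,-383/128,-1531/512 } R={ -765/256,-191/64,-95/32,-47/16,-23/8,-11/4,-5/2,-2,-1,0 } -> -3061/1024
step 14: add B to get RRRBRRRRRRBRBB; options L={ -3,-383/128,-1531/512,-3061/1024 } R={ -765/256,-191/64,-95/32,-47/16,-23/8,-11/4,-5/2,-2,-1,0 } -> -6121/2048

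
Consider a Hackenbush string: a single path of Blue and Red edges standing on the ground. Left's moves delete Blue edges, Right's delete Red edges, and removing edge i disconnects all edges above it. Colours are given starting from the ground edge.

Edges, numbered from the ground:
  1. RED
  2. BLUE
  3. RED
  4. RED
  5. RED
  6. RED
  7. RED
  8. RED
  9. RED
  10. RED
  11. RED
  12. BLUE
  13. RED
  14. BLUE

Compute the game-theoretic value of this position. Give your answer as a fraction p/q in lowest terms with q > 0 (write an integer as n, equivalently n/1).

-8181/8192

Recurse on prefixes of the 14-edge string RED BLUE RED RED RED RED RED RED RED RED RED BLUE RED BLUE:
edge 1 of 14 (RED): {  | 0 } ⇒ -1
edge 2 of 14 (BLUE): { -1 | 0 } ⇒ -1/2
edge 3 of 14 (RED): { -1 | -1/2,0 } ⇒ -3/4
edge 4 of 14 (RED): { -1 | -3/4,-1/2,0 } ⇒ -7/8
edge 5 of 14 (RED): { -1 | -7/8,-3/4,-1/2,0 } ⇒ -15/16
edge 6 of 14 (RED): { -1 | -15/16,-7/8,-3/4,-1/2,0 } ⇒ -31/32
edge 7 of 14 (RED): { -1 | -31/32,-15/16,-7/8,-3/4,-1/2,0 } ⇒ -63/64
edge 8 of 14 (RED): { -1 | -63/64,-31/32,-15/16,-7/8,-3/4,-1/2,0 } ⇒ -127/128
edge 9 of 14 (RED): { -1 | -127/128,-63/64,-31/32,-15/16,-7/8,-3/4,-1/2,0 } ⇒ -255/256
edge 10 of 14 (RED): { -1 | -255/256,-127/128,-63/64,-31/32,-15/16,-7/8,-3/4,-1/2,0 } ⇒ -511/512
edge 11 of 14 (RED): { -1 | -511/512,-255/256,-127/128,-63/64,-31/32,-15/16,-7/8,-3/4,-1/2,0 } ⇒ -1023/1024
edge 12 of 14 (BLUE): { -1,-1023/1024 | -511/512,-255/256,-127/128,-63/64,-31/32,-15/16,-7/8,-3/4,-1/2,0 } ⇒ -2045/2048
edge 13 of 14 (RED): { -1,-1023/1024 | -2045/2048,-511/512,-255/256,-127/128,-63/64,-31/32,-15/16,-7/8,-3/4,-1/2,0 } ⇒ -4091/4096
edge 14 of 14 (BLUE): { -1,-1023/1024,-4091/4096 | -2045/2048,-511/512,-255/256,-127/128,-63/64,-31/32,-15/16,-7/8,-3/4,-1/2,0 } ⇒ -8181/8192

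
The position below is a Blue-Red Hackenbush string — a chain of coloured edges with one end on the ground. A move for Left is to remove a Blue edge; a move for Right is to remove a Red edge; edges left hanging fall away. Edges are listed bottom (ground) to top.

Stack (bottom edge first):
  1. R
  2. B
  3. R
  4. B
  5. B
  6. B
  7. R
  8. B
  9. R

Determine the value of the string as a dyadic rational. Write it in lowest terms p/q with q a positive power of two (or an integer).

R: Left { · }, Right { 0 } gives simplest -1
RB: Left { -1 }, Right { 0 } gives simplest -1/2
RBR: Left { -1 }, Right { -1/2 0 } gives simplest -3/4
RBRB: Left { -1 -3/4 }, Right { -1/2 0 } gives simplest -5/8
RBRBB: Left { -1 -3/4 -5/8 }, Right { -1/2 0 } gives simplest -9/16
RBRBBB: Left { -1 -3/4 -5/8 -9/16 }, Right { -1/2 0 } gives simplest -17/32
RBRBBBR: Left { -1 -3/4 -5/8 -9/16 }, Right { -17/32 -1/2 0 } gives simplest -35/64
RBRBBBRB: Left { -1 -3/4 -5/8 -9/16 -35/64 }, Right { -17/32 -1/2 0 } gives simplest -69/128
RBRBBBRBR: Left { -1 -3/4 -5/8 -9/16 -35/64 }, Right { -69/128 -17/32 -1/2 0 } gives simplest -139/256

-139/256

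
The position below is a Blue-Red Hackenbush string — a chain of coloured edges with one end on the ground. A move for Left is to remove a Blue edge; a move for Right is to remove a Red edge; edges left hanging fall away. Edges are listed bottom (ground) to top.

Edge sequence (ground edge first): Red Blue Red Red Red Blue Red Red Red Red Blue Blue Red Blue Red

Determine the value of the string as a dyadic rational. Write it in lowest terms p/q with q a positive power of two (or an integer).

edge 1 of 15 (Red): { · | 0 } → -1
edge 2 of 15 (Blue): { -1 | 0 } → -1/2
edge 3 of 15 (Red): { -1 | -1/2,0 } → -3/4
edge 4 of 15 (Red): { -1 | -3/4,-1/2,0 } → -7/8
edge 5 of 15 (Red): { -1 | -7/8,-3/4,-1/2,0 } → -15/16
edge 6 of 15 (Blue): { -1,-15/16 | -7/8,-3/4,-1/2,0 } → -29/32
edge 7 of 15 (Red): { -1,-15/16 | -29/32,-7/8,-3/4,-1/2,0 } → -59/64
edge 8 of 15 (Red): { -1,-15/16 | -59/64,-29/32,-7/8,-3/4,-1/2,0 } → -119/128
edge 9 of 15 (Red): { -1,-15/16 | -119/128,-59/64,-29/32,-7/8,-3/4,-1/2,0 } → -239/256
edge 10 of 15 (Red): { -1,-15/16 | -239/256,-119/128,-59/64,-29/32,-7/8,-3/4,-1/2,0 } → -479/512
edge 11 of 15 (Blue): { -1,-15/16,-479/512 | -239/256,-119/128,-59/64,-29/32,-7/8,-3/4,-1/2,0 } → -957/1024
edge 12 of 15 (Blue): { -1,-15/16,-479/512,-957/1024 | -239/256,-119/128,-59/64,-29/32,-7/8,-3/4,-1/2,0 } → -1913/2048
edge 13 of 15 (Red): { -1,-15/16,-479/512,-957/1024 | -1913/2048,-239/256,-119/128,-59/64,-29/32,-7/8,-3/4,-1/2,0 } → -3827/4096
edge 14 of 15 (Blue): { -1,-15/16,-479/512,-957/1024,-3827/4096 | -1913/2048,-239/256,-119/128,-59/64,-29/32,-7/8,-3/4,-1/2,0 } → -7653/8192
edge 15 of 15 (Red): { -1,-15/16,-479/512,-957/1024,-3827/4096 | -7653/8192,-1913/2048,-239/256,-119/128,-59/64,-29/32,-7/8,-3/4,-1/2,0 } → -15307/16384

-15307/16384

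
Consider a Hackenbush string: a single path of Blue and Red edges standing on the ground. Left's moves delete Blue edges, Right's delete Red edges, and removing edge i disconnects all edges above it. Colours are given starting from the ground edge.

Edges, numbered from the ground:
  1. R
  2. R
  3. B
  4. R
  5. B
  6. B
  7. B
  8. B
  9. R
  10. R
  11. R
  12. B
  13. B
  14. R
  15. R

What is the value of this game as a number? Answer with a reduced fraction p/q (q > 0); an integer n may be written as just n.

-12519/8192

G(R) = { (no moves) | 0 } — -1
G(RR) = { (no moves) | -1 0 } — -2
G(RRB) = { -2 | -1 0 } — -3/2
G(RRBR) = { -2 | -3/2 -1 0 } — -7/4
G(RRBRB) = { -2 -7/4 | -3/2 -1 0 } — -13/8
G(RRBRBB) = { -2 -7/4 -13/8 | -3/2 -1 0 } — -25/16
G(RRBRBBB) = { -2 -7/4 -13/8 -25/16 | -3/2 -1 0 } — -49/32
G(RRBRBBBB) = { -2 -7/4 -13/8 -25/16 -49/32 | -3/2 -1 0 } — -97/64
G(RRBRBBBBR) = { -2 -7/4 -13/8 -25/16 -49/32 | -97/64 -3/2 -1 0 } — -195/128
G(RRBRBBBBRR) = { -2 -7/4 -13/8 -25/16 -49/32 | -195/128 -97/64 -3/2 -1 0 } — -391/256
G(RRBRBBBBRRR) = { -2 -7/4 -13/8 -25/16 -49/32 | -391/256 -195/128 -97/64 -3/2 -1 0 } — -783/512
G(RRBRBBBBRRRB) = { -2 -7/4 -13/8 -25/16 -49/32 -783/512 | -391/256 -195/128 -97/64 -3/2 -1 0 } — -1565/1024
G(RRBRBBBBRRRBB) = { -2 -7/4 -13/8 -25/16 -49/32 -783/512 -1565/1024 | -391/256 -195/128 -97/64 -3/2 -1 0 } — -3129/2048
G(RRBRBBBBRRRBBR) = { -2 -7/4 -13/8 -25/16 -49/32 -783/512 -1565/1024 | -3129/2048 -391/256 -195/128 -97/64 -3/2 -1 0 } — -6259/4096
G(RRBRBBBBRRRBBRR) = { -2 -7/4 -13/8 -25/16 -49/32 -783/512 -1565/1024 | -6259/4096 -3129/2048 -391/256 -195/128 -97/64 -3/2 -1 0 } — -12519/8192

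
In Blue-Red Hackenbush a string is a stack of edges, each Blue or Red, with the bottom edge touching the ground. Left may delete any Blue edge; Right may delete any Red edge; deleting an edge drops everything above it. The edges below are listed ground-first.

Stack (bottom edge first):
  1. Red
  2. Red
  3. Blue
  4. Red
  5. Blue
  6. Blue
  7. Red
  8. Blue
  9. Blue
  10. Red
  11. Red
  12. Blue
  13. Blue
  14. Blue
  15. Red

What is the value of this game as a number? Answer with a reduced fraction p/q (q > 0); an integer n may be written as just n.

Prefix values for Red Red Blue Red Blue Blue Red Blue Blue Red Red Blue Blue Blue Red via {L|R} + simplicity:
G(R) = { · | 0 } -> -1
G(RR) = { · | -1, 0 } -> -2
G(RRB) = { -2 | -1, 0 } -> -3/2
G(RRBR) = { -2 | -3/2, -1, 0 } -> -7/4
G(RRBRB) = { -2, -7/4 | -3/2, -1, 0 } -> -13/8
G(RRBRBB) = { -2, -7/4, -13/8 | -3/2, -1, 0 } -> -25/16
G(RRBRBBR) = { -2, -7/4, -13/8 | -25/16, -3/2, -1, 0 } -> -51/32
G(RRBRBBRB) = { -2, -7/4, -13/8, -51/32 | -25/16, -3/2, -1, 0 } -> -101/64
G(RRBRBBRBB) = { -2, -7/4, -13/8, -51/32, -101/64 | -25/16, -3/2, -1, 0 } -> -201/128
G(RRBRBBRBBR) = { -2, -7/4, -13/8, -51/32, -101/64 | -201/128, -25/16, -3/2, -1, 0 } -> -403/256
G(RRBRBBRBBRR) = { -2, -7/4, -13/8, -51/32, -101/64 | -403/256, -201/128, -25/16, -3/2, -1, 0 } -> -807/512
G(RRBRBBRBBRRB) = { -2, -7/4, -13/8, -51/32, -101/64, -807/512 | -403/256, -201/128, -25/16, -3/2, -1, 0 } -> -1613/1024
G(RRBRBBRBBRRBB) = { -2, -7/4, -13/8, -51/32, -101/64, -807/512, -1613/1024 | -403/256, -201/128, -25/16, -3/2, -1, 0 } -> -3225/2048
G(RRBRBBRBBRRBBB) = { -2, -7/4, -13/8, -51/32, -101/64, -807/512, -1613/1024, -3225/2048 | -403/256, -201/128, -25/16, -3/2, -1, 0 } -> -6449/4096
G(RRBRBBRBBRRBBBR) = { -2, -7/4, -13/8, -51/32, -101/64, -807/512, -1613/1024, -3225/2048 | -6449/4096, -403/256, -201/128, -25/16, -3/2, -1, 0 } -> -12899/8192

-12899/8192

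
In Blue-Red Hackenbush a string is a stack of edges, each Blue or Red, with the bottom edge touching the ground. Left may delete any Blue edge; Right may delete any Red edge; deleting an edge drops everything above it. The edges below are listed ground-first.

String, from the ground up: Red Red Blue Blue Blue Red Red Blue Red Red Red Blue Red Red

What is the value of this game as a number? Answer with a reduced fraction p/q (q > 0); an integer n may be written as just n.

Build g(s[:k]) for k = 1..14, string s = Red Red Blue Blue Blue Red Red Blue Red Red Red Blue Red Red.
R: Left { — }, Right { 0 } -> simplest -1
RR: Left { — }, Right { -1,0 } -> simplest -2
RRB: Left { -2 }, Right { -1,0 } -> simplest -3/2
RRBB: Left { -2,-3/2 }, Right { -1,0 } -> simplest -5/4
RRBBB: Left { -2,-3/2,-5/4 }, Right { -1,0 } -> simplest -9/8
RRBBBR: Left { -2,-3/2,-5/4 }, Right { -9/8,-1,0 } -> simplest -19/16
RRBBBRR: Left { -2,-3/2,-5/4 }, Right { -19/16,-9/8,-1,0 } -> simplest -39/32
RRBBBRRB: Left { -2,-3/2,-5/4,-39/32 }, Right { -19/16,-9/8,-1,0 } -> simplest -77/64
RRBBBRRBR: Left { -2,-3/2,-5/4,-39/32 }, Right { -77/64,-19/16,-9/8,-1,0 } -> simplest -155/128
RRBBBRRBRR: Left { -2,-3/2,-5/4,-39/32 }, Right { -155/128,-77/64,-19/16,-9/8,-1,0 } -> simplest -311/256
RRBBBRRBRRR: Left { -2,-3/2,-5/4,-39/32 }, Right { -311/256,-155/128,-77/64,-19/16,-9/8,-1,0 } -> simplest -623/512
RRBBBRRBRRRB: Left { -2,-3/2,-5/4,-39/32,-623/512 }, Right { -311/256,-155/128,-77/64,-19/16,-9/8,-1,0 } -> simplest -1245/1024
RRBBBRRBRRRBR: Left { -2,-3/2,-5/4,-39/32,-623/512 }, Right { -1245/1024,-311/256,-155/128,-77/64,-19/16,-9/8,-1,0 } -> simplest -2491/2048
RRBBBRRBRRRBRR: Left { -2,-3/2,-5/4,-39/32,-623/512 }, Right { -2491/2048,-1245/1024,-311/256,-155/128,-77/64,-19/16,-9/8,-1,0 } -> simplest -4983/4096

-4983/4096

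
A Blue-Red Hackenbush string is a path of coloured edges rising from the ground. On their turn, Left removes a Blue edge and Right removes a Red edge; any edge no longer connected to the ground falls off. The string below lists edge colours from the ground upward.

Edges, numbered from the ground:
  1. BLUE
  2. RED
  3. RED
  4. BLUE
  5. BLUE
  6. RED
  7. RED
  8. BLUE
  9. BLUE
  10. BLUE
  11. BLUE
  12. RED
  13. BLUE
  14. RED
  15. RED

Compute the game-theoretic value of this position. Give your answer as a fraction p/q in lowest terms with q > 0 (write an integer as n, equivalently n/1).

Prefix values for BLUE RED RED BLUE BLUE RED RED BLUE BLUE BLUE BLUE RED BLUE RED RED via {L|R} + simplicity:
step 1: add BLUE to get B; options L={ 0 } R={ none } so 1
step 2: add RED to get BR; options L={ 0 } R={ 1 } so 1/2
step 3: add RED to get BRR; options L={ 0 } R={ 1/2, 1 } so 1/4
step 4: add BLUE to get BRRB; options L={ 0, 1/4 } R={ 1/2, 1 } so 3/8
step 5: add BLUE to get BRRBB; options L={ 0, 1/4, 3/8 } R={ 1/2, 1 } so 7/16
step 6: add RED to get BRRBBR; options L={ 0, 1/4, 3/8 } R={ 7/16, 1/2, 1 } so 13/32
step 7: add RED to get BRRBBRR; options L={ 0, 1/4, 3/8 } R={ 13/32, 7/16, 1/2, 1 } so 25/64
step 8: add BLUE to get BRRBBRRB; options L={ 0, 1/4, 3/8, 25/64 } R={ 13/32, 7/16, 1/2, 1 } so 51/128
step 9: add BLUE to get BRRBBRRBB; options L={ 0, 1/4, 3/8, 25/64, 51/128 } R={ 13/32, 7/16, 1/2, 1 } so 103/256
step 10: add BLUE to get BRRBBRRBBB; options L={ 0, 1/4, 3/8, 25/64, 51/128, 103/256 } R={ 13/32, 7/16, 1/2, 1 } so 207/512
step 11: add BLUE to get BRRBBRRBBBB; options L={ 0, 1/4, 3/8, 25/64, 51/128, 103/256, 207/512 } R={ 13/32, 7/16, 1/2, 1 } so 415/1024
step 12: add RED to get BRRBBRRBBBBR; options L={ 0, 1/4, 3/8, 25/64, 51/128, 103/256, 207/512 } R={ 415/1024, 13/32, 7/16, 1/2, 1 } so 829/2048
step 13: add BLUE to get BRRBBRRBBBBRB; options L={ 0, 1/4, 3/8, 25/64, 51/128, 103/256, 207/512, 829/2048 } R={ 415/1024, 13/32, 7/16, 1/2, 1 } so 1659/4096
step 14: add RED to get BRRBBRRBBBBRBR; options L={ 0, 1/4, 3/8, 25/64, 51/128, 103/256, 207/512, 829/2048 } R={ 1659/4096, 415/1024, 13/32, 7/16, 1/2, 1 } so 3317/8192
step 15: add RED to get BRRBBRRBBBBRBRR; options L={ 0, 1/4, 3/8, 25/64, 51/128, 103/256, 207/512, 829/2048 } R={ 3317/8192, 1659/4096, 415/1024, 13/32, 7/16, 1/2, 1 } so 6633/16384

6633/16384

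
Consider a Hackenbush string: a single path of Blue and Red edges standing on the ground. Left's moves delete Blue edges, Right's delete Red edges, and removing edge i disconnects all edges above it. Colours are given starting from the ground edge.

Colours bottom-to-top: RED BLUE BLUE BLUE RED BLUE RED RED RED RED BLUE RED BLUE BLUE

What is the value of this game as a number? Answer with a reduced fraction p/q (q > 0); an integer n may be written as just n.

G_1 [R]  L=[]  R=[0]  — -1
G_2 [RB]  L=[-1]  R=[0]  — -1/2
G_3 [RBB]  L=[-1; -1/2]  R=[0]  — -1/4
G_4 [RBBB]  L=[-1; -1/2; -1/4]  R=[0]  — -1/8
G_5 [RBBBR]  L=[-1; -1/2; -1/4]  R=[-1/8; 0]  — -3/16
G_6 [RBBBRB]  L=[-1; -1/2; -1/4; -3/16]  R=[-1/8; 0]  — -5/32
G_7 [RBBBRBR]  L=[-1; -1/2; -1/4; -3/16]  R=[-5/32; -1/8; 0]  — -11/64
G_8 [RBBBRBRR]  L=[-1; -1/2; -1/4; -3/16]  R=[-11/64; -5/32; -1/8; 0]  — -23/128
G_9 [RBBBRBRRR]  L=[-1; -1/2; -1/4; -3/16]  R=[-23/128; -11/64; -5/32; -1/8; 0]  — -47/256
G_10 [RBBBRBRRRR]  L=[-1; -1/2; -1/4; -3/16]  R=[-47/256; -23/128; -11/64; -5/32; -1/8; 0]  — -95/512
G_11 [RBBBRBRRRRB]  L=[-1; -1/2; -1/4; -3/16; -95/512]  R=[-47/256; -23/128; -11/64; -5/32; -1/8; 0]  — -189/1024
G_12 [RBBBRBRRRRBR]  L=[-1; -1/2; -1/4; -3/16; -95/512]  R=[-189/1024; -47/256; -23/128; -11/64; -5/32; -1/8; 0]  — -379/2048
G_13 [RBBBRBRRRRBRB]  L=[-1; -1/2; -1/4; -3/16; -95/512; -379/2048]  R=[-189/1024; -47/256; -23/128; -11/64; -5/32; -1/8; 0]  — -757/4096
G_14 [RBBBRBRRRRBRBB]  L=[-1; -1/2; -1/4; -3/16; -95/512; -379/2048; -757/4096]  R=[-189/1024; -47/256; -23/128; -11/64; -5/32; -1/8; 0]  — -1513/8192

-1513/8192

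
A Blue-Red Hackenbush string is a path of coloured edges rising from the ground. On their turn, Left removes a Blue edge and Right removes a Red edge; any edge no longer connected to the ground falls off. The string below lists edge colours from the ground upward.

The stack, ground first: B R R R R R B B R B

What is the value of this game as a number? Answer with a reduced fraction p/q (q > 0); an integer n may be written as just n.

val(B) = { 0 | ∅ } ⇒ 1
val(BR) = { 0 | 1 } ⇒ 1/2
val(BRR) = { 0 | 1/2,1 } ⇒ 1/4
val(BRRR) = { 0 | 1/4,1/2,1 } ⇒ 1/8
val(BRRRR) = { 0 | 1/8,1/4,1/2,1 } ⇒ 1/16
val(BRRRRR) = { 0 | 1/16,1/8,1/4,1/2,1 } ⇒ 1/32
val(BRRRRRB) = { 0,1/32 | 1/16,1/8,1/4,1/2,1 } ⇒ 3/64
val(BRRRRRBB) = { 0,1/32,3/64 | 1/16,1/8,1/4,1/2,1 } ⇒ 7/128
val(BRRRRRBBR) = { 0,1/32,3/64 | 7/128,1/16,1/8,1/4,1/2,1 } ⇒ 13/256
val(BRRRRRBBRB) = { 0,1/32,3/64,13/256 | 7/128,1/16,1/8,1/4,1/2,1 } ⇒ 27/512

27/512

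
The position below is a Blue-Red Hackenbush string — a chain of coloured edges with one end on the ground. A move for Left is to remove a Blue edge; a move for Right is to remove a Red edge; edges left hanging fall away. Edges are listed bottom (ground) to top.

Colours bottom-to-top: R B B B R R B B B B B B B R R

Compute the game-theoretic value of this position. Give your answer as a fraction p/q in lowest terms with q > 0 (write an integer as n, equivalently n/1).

-3079/16384

R: Left { · }, Right { 0 } = simplest -1
RB: Left { -1 }, Right { 0 } = simplest -1/2
RBB: Left { -1,-1/2 }, Right { 0 } = simplest -1/4
RBBB: Left { -1,-1/2,-1/4 }, Right { 0 } = simplest -1/8
RBBBR: Left { -1,-1/2,-1/4 }, Right { -1/8,0 } = simplest -3/16
RBBBRR: Left { -1,-1/2,-1/4 }, Right { -3/16,-1/8,0 } = simplest -7/32
RBBBRRB: Left { -1,-1/2,-1/4,-7/32 }, Right { -3/16,-1/8,0 } = simplest -13/64
RBBBRRBB: Left { -1,-1/2,-1/4,-7/32,-13/64 }, Right { -3/16,-1/8,0 } = simplest -25/128
RBBBRRBBB: Left { -1,-1/2,-1/4,-7/32,-13/64,-25/128 }, Right { -3/16,-1/8,0 } = simplest -49/256
RBBBRRBBBB: Left { -1,-1/2,-1/4,-7/32,-13/64,-25/128,-49/256 }, Right { -3/16,-1/8,0 } = simplest -97/512
RBBBRRBBBBB: Left { -1,-1/2,-1/4,-7/32,-13/64,-25/128,-49/256,-97/512 }, Right { -3/16,-1/8,0 } = simplest -193/1024
RBBBRRBBBBBB: Left { -1,-1/2,-1/4,-7/32,-13/64,-25/128,-49/256,-97/512,-193/1024 }, Right { -3/16,-1/8,0 } = simplest -385/2048
RBBBRRBBBBBBB: Left { -1,-1/2,-1/4,-7/32,-13/64,-25/128,-49/256,-97/512,-193/1024,-385/2048 }, Right { -3/16,-1/8,0 } = simplest -769/4096
RBBBRRBBBBBBBR: Left { -1,-1/2,-1/4,-7/32,-13/64,-25/128,-49/256,-97/512,-193/1024,-385/2048 }, Right { -769/4096,-3/16,-1/8,0 } = simplest -1539/8192
RBBBRRBBBBBBBRR: Left { -1,-1/2,-1/4,-7/32,-13/64,-25/128,-49/256,-97/512,-193/1024,-385/2048 }, Right { -1539/8192,-769/4096,-3/16,-1/8,0 } = simplest -3079/16384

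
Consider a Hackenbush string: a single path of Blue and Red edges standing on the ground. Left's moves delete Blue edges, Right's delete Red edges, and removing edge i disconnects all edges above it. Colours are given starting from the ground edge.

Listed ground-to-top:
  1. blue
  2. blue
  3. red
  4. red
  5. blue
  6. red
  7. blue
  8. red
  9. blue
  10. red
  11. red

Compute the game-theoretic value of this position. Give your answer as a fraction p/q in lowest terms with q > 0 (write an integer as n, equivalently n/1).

Prefix values for blue blue red red blue red blue red blue red red via {L|R} + simplicity:
step 1: add blue to get b; options L={ 0 } R={  } -> 1
step 2: add blue to get bb; options L={ 0; 1 } R={  } -> 2
step 3: add red to get bbr; options L={ 0; 1 } R={ 2 } -> 3/2
step 4: add red to get bbrr; options L={ 0; 1 } R={ 3/2; 2 } -> 5/4
step 5: add blue to get bbrrb; options L={ 0; 1; 5/4 } R={ 3/2; 2 } -> 11/8
step 6: add red to get bbrrbr; options L={ 0; 1; 5/4 } R={ 11/8; 3/2; 2 } -> 21/16
step 7: add blue to get bbrrbrb; options L={ 0; 1; 5/4; 21/16 } R={ 11/8; 3/2; 2 } -> 43/32
step 8: add red to get bbrrbrbr; options L={ 0; 1; 5/4; 21/16 } R={ 43/32; 11/8; 3/2; 2 } -> 85/64
step 9: add blue to get bbrrbrbrb; options L={ 0; 1; 5/4; 21/16; 85/64 } R={ 43/32; 11/8; 3/2; 2 } -> 171/128
step 10: add red to get bbrrbrbrbr; options L={ 0; 1; 5/4; 21/16; 85/64 } R={ 171/128; 43/32; 11/8; 3/2; 2 } -> 341/256
step 11: add red to get bbrrbrbrbrr; options L={ 0; 1; 5/4; 21/16; 85/64 } R={ 341/256; 171/128; 43/32; 11/8; 3/2; 2 } -> 681/512

681/512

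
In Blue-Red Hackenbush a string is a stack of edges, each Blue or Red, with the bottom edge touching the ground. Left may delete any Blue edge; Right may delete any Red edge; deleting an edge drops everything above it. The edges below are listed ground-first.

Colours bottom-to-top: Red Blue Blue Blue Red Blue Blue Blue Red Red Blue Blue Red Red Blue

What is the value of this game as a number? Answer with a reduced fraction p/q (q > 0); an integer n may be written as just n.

Prefix values for Red Blue Blue Blue Red Blue Blue Blue Red Red Blue Blue Red Red Blue via {L|R} + simplicity:
v(R) = {  | 0 } so -1
v(RB) = { -1 | 0 } so -1/2
v(RBB) = { -1 -1/2 | 0 } so -1/4
v(RBBB) = { -1 -1/2 -1/4 | 0 } so -1/8
v(RBBBR) = { -1 -1/2 -1/4 | -1/8 0 } so -3/16
v(RBBBRB) = { -1 -1/2 -1/4 -3/16 | -1/8 0 } so -5/32
v(RBBBRBB) = { -1 -1/2 -1/4 -3/16 -5/32 | -1/8 0 } so -9/64
v(RBBBRBBB) = { -1 -1/2 -1/4 -3/16 -5/32 -9/64 | -1/8 0 } so -17/128
v(RBBBRBBBR) = { -1 -1/2 -1/4 -3/16 -5/32 -9/64 | -17/128 -1/8 0 } so -35/256
v(RBBBRBBBRR) = { -1 -1/2 -1/4 -3/16 -5/32 -9/64 | -35/256 -17/128 -1/8 0 } so -71/512
v(RBBBRBBBRRB) = { -1 -1/2 -1/4 -3/16 -5/32 -9/64 -71/512 | -35/256 -17/128 -1/8 0 } so -141/1024
v(RBBBRBBBRRBB) = { -1 -1/2 -1/4 -3/16 -5/32 -9/64 -71/512 -141/1024 | -35/256 -17/128 -1/8 0 } so -281/2048
v(RBBBRBBBRRBBR) = { -1 -1/2 -1/4 -3/16 -5/32 -9/64 -71/512 -141/1024 | -281/2048 -35/256 -17/128 -1/8 0 } so -563/4096
v(RBBBRBBBRRBBRR) = { -1 -1/2 -1/4 -3/16 -5/32 -9/64 -71/512 -141/1024 | -563/4096 -281/2048 -35/256 -17/128 -1/8 0 } so -1127/8192
v(RBBBRBBBRRBBRRB) = { -1 -1/2 -1/4 -3/16 -5/32 -9/64 -71/512 -141/1024 -1127/8192 | -563/4096 -281/2048 -35/256 -17/128 -1/8 0 } so -2253/16384

-2253/16384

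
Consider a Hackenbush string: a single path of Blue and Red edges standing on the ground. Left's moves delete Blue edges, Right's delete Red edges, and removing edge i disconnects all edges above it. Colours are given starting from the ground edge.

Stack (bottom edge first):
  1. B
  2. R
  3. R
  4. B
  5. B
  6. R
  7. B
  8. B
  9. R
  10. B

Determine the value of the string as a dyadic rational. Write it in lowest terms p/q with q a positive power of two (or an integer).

219/512

Prefix values for B R R B B R B B R B via {L|R} + simplicity:
B: Left { 0 }, Right { (no moves) } -> simplest 1
BR: Left { 0 }, Right { 1 } -> simplest 1/2
BRR: Left { 0 }, Right { 1/2, 1 } -> simplest 1/4
BRRB: Left { 0, 1/4 }, Right { 1/2, 1 } -> simplest 3/8
BRRBB: Left { 0, 1/4, 3/8 }, Right { 1/2, 1 } -> simplest 7/16
BRRBBR: Left { 0, 1/4, 3/8 }, Right { 7/16, 1/2, 1 } -> simplest 13/32
BRRBBRB: Left { 0, 1/4, 3/8, 13/32 }, Right { 7/16, 1/2, 1 } -> simplest 27/64
BRRBBRBB: Left { 0, 1/4, 3/8, 13/32, 27/64 }, Right { 7/16, 1/2, 1 } -> simplest 55/128
BRRBBRBBR: Left { 0, 1/4, 3/8, 13/32, 27/64 }, Right { 55/128, 7/16, 1/2, 1 } -> simplest 109/256
BRRBBRBBRB: Left { 0, 1/4, 3/8, 13/32, 27/64, 109/256 }, Right { 55/128, 7/16, 1/2, 1 } -> simplest 219/512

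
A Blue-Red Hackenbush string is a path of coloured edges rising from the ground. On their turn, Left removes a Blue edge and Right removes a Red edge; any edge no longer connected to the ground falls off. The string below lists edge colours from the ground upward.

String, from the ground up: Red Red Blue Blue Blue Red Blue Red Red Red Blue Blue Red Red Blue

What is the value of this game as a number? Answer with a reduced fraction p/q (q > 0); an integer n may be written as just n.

g(R) = { (no moves) | 0 } gives -1
g(RR) = { (no moves) | -1 0 } gives -2
g(RRB) = { -2 | -1 0 } gives -3/2
g(RRBB) = { -2 -3/2 | -1 0 } gives -5/4
g(RRBBB) = { -2 -3/2 -5/4 | -1 0 } gives -9/8
g(RRBBBR) = { -2 -3/2 -5/4 | -9/8 -1 0 } gives -19/16
g(RRBBBRB) = { -2 -3/2 -5/4 -19/16 | -9/8 -1 0 } gives -37/32
g(RRBBBRBR) = { -2 -3/2 -5/4 -19/16 | -37/32 -9/8 -1 0 } gives -75/64
g(RRBBBRBRR) = { -2 -3/2 -5/4 -19/16 | -75/64 -37/32 -9/8 -1 0 } gives -151/128
g(RRBBBRBRRR) = { -2 -3/2 -5/4 -19/16 | -151/128 -75/64 -37/32 -9/8 -1 0 } gives -303/256
g(RRBBBRBRRRB) = { -2 -3/2 -5/4 -19/16 -303/256 | -151/128 -75/64 -37/32 -9/8 -1 0 } gives -605/512
g(RRBBBRBRRRBB) = { -2 -3/2 -5/4 -19/16 -303/256 -605/512 | -151/128 -75/64 -37/32 -9/8 -1 0 } gives -1209/1024
g(RRBBBRBRRRBBR) = { -2 -3/2 -5/4 -19/16 -303/256 -605/512 | -1209/1024 -151/128 -75/64 -37/32 -9/8 -1 0 } gives -2419/2048
g(RRBBBRBRRRBBRR) = { -2 -3/2 -5/4 -19/16 -303/256 -605/512 | -2419/2048 -1209/1024 -151/128 -75/64 -37/32 -9/8 -1 0 } gives -4839/4096
g(RRBBBRBRRRBBRRB) = { -2 -3/2 -5/4 -19/16 -303/256 -605/512 -4839/4096 | -2419/2048 -1209/1024 -151/128 -75/64 -37/32 -9/8 -1 0 } gives -9677/8192

-9677/8192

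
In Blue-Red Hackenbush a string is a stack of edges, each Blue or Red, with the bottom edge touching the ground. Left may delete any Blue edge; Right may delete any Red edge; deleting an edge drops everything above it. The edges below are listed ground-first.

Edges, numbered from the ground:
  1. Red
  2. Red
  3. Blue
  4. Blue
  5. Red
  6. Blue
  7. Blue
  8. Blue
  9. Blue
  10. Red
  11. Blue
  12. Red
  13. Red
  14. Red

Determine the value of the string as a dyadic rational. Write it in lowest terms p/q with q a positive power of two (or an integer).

-5167/4096

edge 1 of 14 (Red): { none | 0 } — -1
edge 2 of 14 (Red): { none | -1, 0 } — -2
edge 3 of 14 (Blue): { -2 | -1, 0 } — -3/2
edge 4 of 14 (Blue): { -2, -3/2 | -1, 0 } — -5/4
edge 5 of 14 (Red): { -2, -3/2 | -5/4, -1, 0 } — -11/8
edge 6 of 14 (Blue): { -2, -3/2, -11/8 | -5/4, -1, 0 } — -21/16
edge 7 of 14 (Blue): { -2, -3/2, -11/8, -21/16 | -5/4, -1, 0 } — -41/32
edge 8 of 14 (Blue): { -2, -3/2, -11/8, -21/16, -41/32 | -5/4, -1, 0 } — -81/64
edge 9 of 14 (Blue): { -2, -3/2, -11/8, -21/16, -41/32, -81/64 | -5/4, -1, 0 } — -161/128
edge 10 of 14 (Red): { -2, -3/2, -11/8, -21/16, -41/32, -81/64 | -161/128, -5/4, -1, 0 } — -323/256
edge 11 of 14 (Blue): { -2, -3/2, -11/8, -21/16, -41/32, -81/64, -323/256 | -161/128, -5/4, -1, 0 } — -645/512
edge 12 of 14 (Red): { -2, -3/2, -11/8, -21/16, -41/32, -81/64, -323/256 | -645/512, -161/128, -5/4, -1, 0 } — -1291/1024
edge 13 of 14 (Red): { -2, -3/2, -11/8, -21/16, -41/32, -81/64, -323/256 | -1291/1024, -645/512, -161/128, -5/4, -1, 0 } — -2583/2048
edge 14 of 14 (Red): { -2, -3/2, -11/8, -21/16, -41/32, -81/64, -323/256 | -2583/2048, -1291/1024, -645/512, -161/128, -5/4, -1, 0 } — -5167/4096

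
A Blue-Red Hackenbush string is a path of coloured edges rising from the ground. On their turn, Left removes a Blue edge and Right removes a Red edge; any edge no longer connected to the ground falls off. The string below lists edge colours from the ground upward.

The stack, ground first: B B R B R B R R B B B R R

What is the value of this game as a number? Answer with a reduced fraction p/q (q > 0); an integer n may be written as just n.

Prefix values for B B R B R B R R B B B R R via {L|R} + simplicity:
v(B) = { 0 | — } — 1
v(BB) = { 0; 1 | — } — 2
v(BBR) = { 0; 1 | 2 } — 3/2
v(BBRB) = { 0; 1; 3/2 | 2 } — 7/4
v(BBRBR) = { 0; 1; 3/2 | 7/4; 2 } — 13/8
v(BBRBRB) = { 0; 1; 3/2; 13/8 | 7/4; 2 } — 27/16
v(BBRBRBR) = { 0; 1; 3/2; 13/8 | 27/16; 7/4; 2 } — 53/32
v(BBRBRBRR) = { 0; 1; 3/2; 13/8 | 53/32; 27/16; 7/4; 2 } — 105/64
v(BBRBRBRRB) = { 0; 1; 3/2; 13/8; 105/64 | 53/32; 27/16; 7/4; 2 } — 211/128
v(BBRBRBRRBB) = { 0; 1; 3/2; 13/8; 105/64; 211/128 | 53/32; 27/16; 7/4; 2 } — 423/256
v(BBRBRBRRBBB) = { 0; 1; 3/2; 13/8; 105/64; 211/128; 423/256 | 53/32; 27/16; 7/4; 2 } — 847/512
v(BBRBRBRRBBBR) = { 0; 1; 3/2; 13/8; 105/64; 211/128; 423/256 | 847/512; 53/32; 27/16; 7/4; 2 } — 1693/1024
v(BBRBRBRRBBBRR) = { 0; 1; 3/2; 13/8; 105/64; 211/128; 423/256 | 1693/1024; 847/512; 53/32; 27/16; 7/4; 2 } — 3385/2048

3385/2048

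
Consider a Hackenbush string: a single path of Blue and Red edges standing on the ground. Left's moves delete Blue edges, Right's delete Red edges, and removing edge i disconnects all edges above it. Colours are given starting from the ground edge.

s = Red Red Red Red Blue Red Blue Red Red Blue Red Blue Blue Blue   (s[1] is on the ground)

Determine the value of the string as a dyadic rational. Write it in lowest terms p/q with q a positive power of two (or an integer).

-3793/1024

edge 1 of 14 (Red): { ∅ | 0 } — -1
edge 2 of 14 (Red): { ∅ | -1,0 } — -2
edge 3 of 14 (Red): { ∅ | -2,-1,0 } — -3
edge 4 of 14 (Red): { ∅ | -3,-2,-1,0 } — -4
edge 5 of 14 (Blue): { -4 | -3,-2,-1,0 } — -7/2
edge 6 of 14 (Red): { -4 | -7/2,-3,-2,-1,0 } — -15/4
edge 7 of 14 (Blue): { -4,-15/4 | -7/2,-3,-2,-1,0 } — -29/8
edge 8 of 14 (Red): { -4,-15/4 | -29/8,-7/2,-3,-2,-1,0 } — -59/16
edge 9 of 14 (Red): { -4,-15/4 | -59/16,-29/8,-7/2,-3,-2,-1,0 } — -119/32
edge 10 of 14 (Blue): { -4,-15/4,-119/32 | -59/16,-29/8,-7/2,-3,-2,-1,0 } — -237/64
edge 11 of 14 (Red): { -4,-15/4,-119/32 | -237/64,-59/16,-29/8,-7/2,-3,-2,-1,0 } — -475/128
edge 12 of 14 (Blue): { -4,-15/4,-119/32,-475/128 | -237/64,-59/16,-29/8,-7/2,-3,-2,-1,0 } — -949/256
edge 13 of 14 (Blue): { -4,-15/4,-119/32,-475/128,-949/256 | -237/64,-59/16,-29/8,-7/2,-3,-2,-1,0 } — -1897/512
edge 14 of 14 (Blue): { -4,-15/4,-119/32,-475/128,-949/256,-1897/512 | -237/64,-59/16,-29/8,-7/2,-3,-2,-1,0 } — -3793/1024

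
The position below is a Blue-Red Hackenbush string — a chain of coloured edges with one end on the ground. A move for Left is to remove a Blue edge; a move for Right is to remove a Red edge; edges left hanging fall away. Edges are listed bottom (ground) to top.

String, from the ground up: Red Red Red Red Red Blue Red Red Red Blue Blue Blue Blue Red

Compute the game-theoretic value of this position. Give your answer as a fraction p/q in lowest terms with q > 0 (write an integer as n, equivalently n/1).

-2499/512

step 1: add Red to get R; options L={ ∅ } R={ 0 } gives -1
step 2: add Red to get RR; options L={ ∅ } R={ -1,0 } gives -2
step 3: add Red to get RRR; options L={ ∅ } R={ -2,-1,0 } gives -3
step 4: add Red to get RRRR; options L={ ∅ } R={ -3,-2,-1,0 } gives -4
step 5: add Red to get RRRRR; options L={ ∅ } R={ -4,-3,-2,-1,0 } gives -5
step 6: add Blue to get RRRRRB; options L={ -5 } R={ -4,-3,-2,-1,0 } gives -9/2
step 7: add Red to get RRRRRBR; options L={ -5 } R={ -9/2,-4,-3,-2,-1,0 } gives -19/4
step 8: add Red to get RRRRRBRR; options L={ -5 } R={ -19/4,-9/2,-4,-3,-2,-1,0 } gives -39/8
step 9: add Red to get RRRRRBRRR; options L={ -5 } R={ -39/8,-19/4,-9/2,-4,-3,-2,-1,0 } gives -79/16
step 10: add Blue to get RRRRRBRRRB; options L={ -5,-79/16 } R={ -39/8,-19/4,-9/2,-4,-3,-2,-1,0 } gives -157/32
step 11: add Blue to get RRRRRBRRRBB; options L={ -5,-79/16,-157/32 } R={ -39/8,-19/4,-9/2,-4,-3,-2,-1,0 } gives -313/64
step 12: add Blue to get RRRRRBRRRBBB; options L={ -5,-79/16,-157/32,-313/64 } R={ -39/8,-19/4,-9/2,-4,-3,-2,-1,0 } gives -625/128
step 13: add Blue to get RRRRRBRRRBBBB; options L={ -5,-79/16,-157/32,-313/64,-625/128 } R={ -39/8,-19/4,-9/2,-4,-3,-2,-1,0 } gives -1249/256
step 14: add Red to get RRRRRBRRRBBBBR; options L={ -5,-79/16,-157/32,-313/64,-625/128 } R={ -1249/256,-39/8,-19/4,-9/2,-4,-3,-2,-1,0 } gives -2499/512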